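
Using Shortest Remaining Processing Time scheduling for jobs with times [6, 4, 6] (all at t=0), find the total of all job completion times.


Since all jobs arrive at t=0, SRPT equals SPT ordering.
SPT order: [4, 6, 6]
Completion times:
  Job 1: p=4, C=4
  Job 2: p=6, C=10
  Job 3: p=6, C=16
Total completion time = 4 + 10 + 16 = 30

30


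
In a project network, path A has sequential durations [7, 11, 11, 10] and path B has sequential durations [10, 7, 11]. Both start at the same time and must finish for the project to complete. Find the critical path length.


Path A total = 7 + 11 + 11 + 10 = 39
Path B total = 10 + 7 + 11 = 28
Critical path = longest path = max(39, 28) = 39

39


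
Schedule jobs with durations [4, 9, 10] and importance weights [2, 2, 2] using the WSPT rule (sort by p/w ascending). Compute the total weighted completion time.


Compute p/w ratios and sort ascending (WSPT): [(4, 2), (9, 2), (10, 2)]
Compute weighted completion times:
  Job (p=4,w=2): C=4, w*C=2*4=8
  Job (p=9,w=2): C=13, w*C=2*13=26
  Job (p=10,w=2): C=23, w*C=2*23=46
Total weighted completion time = 80

80


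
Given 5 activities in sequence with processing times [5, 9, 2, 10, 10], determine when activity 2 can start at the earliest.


Activity 2 starts after activities 1 through 1 complete.
Predecessor durations: [5]
ES = 5 = 5

5


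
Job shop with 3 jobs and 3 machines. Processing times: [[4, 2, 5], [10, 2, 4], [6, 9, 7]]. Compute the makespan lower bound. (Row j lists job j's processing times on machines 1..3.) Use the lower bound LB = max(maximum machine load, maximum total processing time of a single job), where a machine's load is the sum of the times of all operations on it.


Machine loads:
  Machine 1: 4 + 10 + 6 = 20
  Machine 2: 2 + 2 + 9 = 13
  Machine 3: 5 + 4 + 7 = 16
Max machine load = 20
Job totals:
  Job 1: 11
  Job 2: 16
  Job 3: 22
Max job total = 22
Lower bound = max(20, 22) = 22

22


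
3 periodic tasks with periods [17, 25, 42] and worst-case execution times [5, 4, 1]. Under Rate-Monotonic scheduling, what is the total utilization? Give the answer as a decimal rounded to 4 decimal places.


Compute individual utilizations (exact fractions):
  Task 1: C/T = 5/17 (approx. 0.2941)
  Task 2: C/T = 4/25 (approx. 0.16)
  Task 3: C/T = 1/42 (approx. 0.0238)
Total utilization U = 5/17 + 4/25 + 1/42 = 8531/17850
Rounded to 4 decimal places: U = 0.4779
RM (Liu & Layland) bound for 3 tasks = 0.779763; compare with U = 8531/17850 (approx. 0.477927)
U <= bound, so schedulable by RM sufficient condition.

0.4779


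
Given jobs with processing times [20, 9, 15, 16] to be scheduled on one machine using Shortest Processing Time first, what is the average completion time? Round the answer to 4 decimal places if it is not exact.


Sort jobs by processing time (SPT order): [9, 15, 16, 20]
Compute completion times sequentially:
  Job 1: processing = 9, completes at 9
  Job 2: processing = 15, completes at 24
  Job 3: processing = 16, completes at 40
  Job 4: processing = 20, completes at 60
Sum of completion times = 133
Average completion time = 133/4 = 33.25

33.25


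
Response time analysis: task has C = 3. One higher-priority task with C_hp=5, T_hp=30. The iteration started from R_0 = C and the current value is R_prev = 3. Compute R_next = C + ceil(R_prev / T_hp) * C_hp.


R_next = C + ceil(R_prev / T_hp) * C_hp
ceil(3 / 30) = ceil(0.1) = 1
Interference = 1 * 5 = 5
R_next = 3 + 5 = 8

8


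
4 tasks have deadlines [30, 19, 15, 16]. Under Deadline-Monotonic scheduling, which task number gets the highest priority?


Sort tasks by relative deadline (ascending):
  Task 3: deadline = 15
  Task 4: deadline = 16
  Task 2: deadline = 19
  Task 1: deadline = 30
Priority order (highest first): [3, 4, 2, 1]
Highest priority task = 3

3


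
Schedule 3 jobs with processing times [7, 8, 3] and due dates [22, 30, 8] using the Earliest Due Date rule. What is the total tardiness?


Sort by due date (EDD order): [(3, 8), (7, 22), (8, 30)]
Compute completion times and tardiness:
  Job 1: p=3, d=8, C=3, tardiness=max(0,3-8)=0
  Job 2: p=7, d=22, C=10, tardiness=max(0,10-22)=0
  Job 3: p=8, d=30, C=18, tardiness=max(0,18-30)=0
Total tardiness = 0

0


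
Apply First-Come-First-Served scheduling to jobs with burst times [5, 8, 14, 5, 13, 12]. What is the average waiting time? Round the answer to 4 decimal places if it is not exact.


FCFS order (as given): [5, 8, 14, 5, 13, 12]
Waiting times:
  Job 1: wait = 0
  Job 2: wait = 5
  Job 3: wait = 13
  Job 4: wait = 27
  Job 5: wait = 32
  Job 6: wait = 45
Sum of waiting times = 122
Average waiting time = 122/6 = 20.3333

20.3333


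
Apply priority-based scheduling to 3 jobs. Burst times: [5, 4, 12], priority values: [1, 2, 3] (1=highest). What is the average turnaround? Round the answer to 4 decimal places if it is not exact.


Sort by priority (ascending = highest first):
Order: [(1, 5), (2, 4), (3, 12)]
Completion times:
  Priority 1, burst=5, C=5
  Priority 2, burst=4, C=9
  Priority 3, burst=12, C=21
Average turnaround = 35/3 = 11.6667

11.6667


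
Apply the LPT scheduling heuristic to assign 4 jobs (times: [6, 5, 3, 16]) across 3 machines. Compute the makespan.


Sort jobs in decreasing order (LPT): [16, 6, 5, 3]
Assign each job to the least loaded machine:
  Machine 1: jobs [16], load = 16
  Machine 2: jobs [6], load = 6
  Machine 3: jobs [5, 3], load = 8
Makespan = max load = 16

16


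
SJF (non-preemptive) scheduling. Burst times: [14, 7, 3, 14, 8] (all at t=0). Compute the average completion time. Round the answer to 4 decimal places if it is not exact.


SJF order (ascending): [3, 7, 8, 14, 14]
Completion times:
  Job 1: burst=3, C=3
  Job 2: burst=7, C=10
  Job 3: burst=8, C=18
  Job 4: burst=14, C=32
  Job 5: burst=14, C=46
Average completion = 109/5 = 21.8

21.8


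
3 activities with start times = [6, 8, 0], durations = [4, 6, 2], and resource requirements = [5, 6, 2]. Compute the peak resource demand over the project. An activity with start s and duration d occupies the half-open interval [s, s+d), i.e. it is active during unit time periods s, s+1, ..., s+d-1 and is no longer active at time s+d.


Each activity i is active on [start_i, start_i + duration_i).
Compute total resource usage per time slot:
  t=0: active resources = [2], total = 2
  t=1: active resources = [2], total = 2
  t=2: active resources = [], total = 0
  t=3: active resources = [], total = 0
  t=4: active resources = [], total = 0
  t=5: active resources = [], total = 0
  t=6: active resources = [5], total = 5
  t=7: active resources = [5], total = 5
  t=8: active resources = [5, 6], total = 11
  t=9: active resources = [5, 6], total = 11
  t=10: active resources = [6], total = 6
  t=11: active resources = [6], total = 6
  t=12: active resources = [6], total = 6
  t=13: active resources = [6], total = 6
Peak resource demand = 11

11


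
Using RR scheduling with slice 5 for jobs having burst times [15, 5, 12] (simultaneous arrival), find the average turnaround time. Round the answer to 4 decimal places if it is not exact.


Time quantum = 5
Execution trace:
  J1 runs 5 units, time = 5
  J2 runs 5 units, time = 10
  J3 runs 5 units, time = 15
  J1 runs 5 units, time = 20
  J3 runs 5 units, time = 25
  J1 runs 5 units, time = 30
  J3 runs 2 units, time = 32
Finish times: [30, 10, 32]
Average turnaround = 72/3 = 24.0

24.0


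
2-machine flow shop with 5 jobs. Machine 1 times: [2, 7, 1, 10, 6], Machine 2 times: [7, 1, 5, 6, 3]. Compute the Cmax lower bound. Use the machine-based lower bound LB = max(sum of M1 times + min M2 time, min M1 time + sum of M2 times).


LB1 = sum(M1 times) + min(M2 times) = 26 + 1 = 27
LB2 = min(M1 times) + sum(M2 times) = 1 + 22 = 23
Lower bound = max(LB1, LB2) = max(27, 23) = 27

27


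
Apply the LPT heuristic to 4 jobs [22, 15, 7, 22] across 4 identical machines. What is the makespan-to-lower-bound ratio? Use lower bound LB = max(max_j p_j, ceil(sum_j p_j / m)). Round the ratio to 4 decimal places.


LPT order: [22, 22, 15, 7]
Machine loads after assignment: [22, 22, 15, 7]
LPT makespan = 22
Lower bound = max(max_job, ceil(total/4)) = max(22, 17) = 22
Ratio = 22 / 22 = 1.0

1.0


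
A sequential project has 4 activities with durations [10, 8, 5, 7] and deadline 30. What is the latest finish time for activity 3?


LF(activity 3) = deadline - sum of successor durations
Successors: activities 4 through 4 with durations [7]
Sum of successor durations = 7
LF = 30 - 7 = 23

23


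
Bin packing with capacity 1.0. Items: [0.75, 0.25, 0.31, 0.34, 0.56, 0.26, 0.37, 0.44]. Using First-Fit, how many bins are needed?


Place items sequentially using First-Fit:
  Item 0.75 -> new Bin 1
  Item 0.25 -> Bin 1 (now 1.0)
  Item 0.31 -> new Bin 2
  Item 0.34 -> Bin 2 (now 0.65)
  Item 0.56 -> new Bin 3
  Item 0.26 -> Bin 2 (now 0.91)
  Item 0.37 -> Bin 3 (now 0.93)
  Item 0.44 -> new Bin 4
Total bins used = 4

4


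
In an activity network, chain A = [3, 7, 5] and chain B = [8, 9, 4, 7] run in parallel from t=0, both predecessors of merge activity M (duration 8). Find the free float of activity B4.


ES(B4) = sum of predecessors on chain B = 21
EF(B4) = ES + duration = 21 + 7 = 28
Successor of B4 is M. ES(M) = max(sum(A), sum(B)) = max(15, 28) = 28
Free float = ES(successor) - EF(current) = 28 - 28 = 0

0


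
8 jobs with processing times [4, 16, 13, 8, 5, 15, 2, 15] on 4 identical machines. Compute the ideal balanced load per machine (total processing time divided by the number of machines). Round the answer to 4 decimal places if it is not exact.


Total processing time = 4 + 16 + 13 + 8 + 5 + 15 + 2 + 15 = 78
Number of machines = 4
Ideal balanced load = 78 / 4 = 19.5

19.5


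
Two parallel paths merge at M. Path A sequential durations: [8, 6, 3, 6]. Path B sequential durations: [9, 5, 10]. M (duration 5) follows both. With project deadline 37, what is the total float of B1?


Forward pass: ES(B1) = sum of predecessors on chain B = 0
EF = ES + duration = 0 + 9 = 9
Backward pass: LF(M) = deadline = 37; LS(M) = 37 - 5 = 32
LF(B1) = LS(M) - sum(successors on chain B) = 32 - 15 = 17
LS = LF - duration = 17 - 9 = 8
Total float = LS - ES = 8 - 0 = 8

8


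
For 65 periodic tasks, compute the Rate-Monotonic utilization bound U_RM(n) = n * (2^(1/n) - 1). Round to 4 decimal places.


Compute 2^(1/65) = 1.0107208638
Subtract 1: 1.0107208638 - 1 = 0.0107208638
Multiply by n: 65 * 0.0107208638 = 0.6968561470
Round to 4 dp: 0.6969

0.6969


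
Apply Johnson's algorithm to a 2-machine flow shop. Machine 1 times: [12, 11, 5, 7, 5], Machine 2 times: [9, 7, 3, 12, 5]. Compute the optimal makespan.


Apply Johnson's rule:
  Group 1 (a <= b): [(5, 5, 5), (4, 7, 12)]
  Group 2 (a > b): [(1, 12, 9), (2, 11, 7), (3, 5, 3)]
Optimal job order: [5, 4, 1, 2, 3]
Schedule:
  Job 5: M1 done at 5, M2 done at 10
  Job 4: M1 done at 12, M2 done at 24
  Job 1: M1 done at 24, M2 done at 33
  Job 2: M1 done at 35, M2 done at 42
  Job 3: M1 done at 40, M2 done at 45
Makespan = 45

45


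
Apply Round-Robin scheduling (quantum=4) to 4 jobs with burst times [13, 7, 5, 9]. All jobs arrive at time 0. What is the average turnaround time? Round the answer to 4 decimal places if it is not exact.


Time quantum = 4
Execution trace:
  J1 runs 4 units, time = 4
  J2 runs 4 units, time = 8
  J3 runs 4 units, time = 12
  J4 runs 4 units, time = 16
  J1 runs 4 units, time = 20
  J2 runs 3 units, time = 23
  J3 runs 1 units, time = 24
  J4 runs 4 units, time = 28
  J1 runs 4 units, time = 32
  J4 runs 1 units, time = 33
  J1 runs 1 units, time = 34
Finish times: [34, 23, 24, 33]
Average turnaround = 114/4 = 28.5

28.5


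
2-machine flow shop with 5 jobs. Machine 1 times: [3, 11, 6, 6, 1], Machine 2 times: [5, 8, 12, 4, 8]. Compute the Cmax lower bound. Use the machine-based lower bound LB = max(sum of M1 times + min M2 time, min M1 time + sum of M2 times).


LB1 = sum(M1 times) + min(M2 times) = 27 + 4 = 31
LB2 = min(M1 times) + sum(M2 times) = 1 + 37 = 38
Lower bound = max(LB1, LB2) = max(31, 38) = 38

38


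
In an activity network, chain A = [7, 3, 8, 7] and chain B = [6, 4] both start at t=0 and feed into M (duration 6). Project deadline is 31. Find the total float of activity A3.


Forward pass: ES(A3) = sum of predecessors on chain A = 10
EF = ES + duration = 10 + 8 = 18
Backward pass: LF(M) = deadline = 31; LS(M) = 31 - 6 = 25
LF(A3) = LS(M) - sum(successors on chain A) = 25 - 7 = 18
LS = LF - duration = 18 - 8 = 10
Total float = LS - ES = 10 - 10 = 0

0


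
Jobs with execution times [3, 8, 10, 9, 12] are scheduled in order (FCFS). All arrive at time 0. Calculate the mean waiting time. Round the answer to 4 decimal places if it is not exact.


FCFS order (as given): [3, 8, 10, 9, 12]
Waiting times:
  Job 1: wait = 0
  Job 2: wait = 3
  Job 3: wait = 11
  Job 4: wait = 21
  Job 5: wait = 30
Sum of waiting times = 65
Average waiting time = 65/5 = 13.0

13.0


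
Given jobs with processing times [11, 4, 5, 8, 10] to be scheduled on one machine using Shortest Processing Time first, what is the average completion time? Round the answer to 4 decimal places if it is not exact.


Sort jobs by processing time (SPT order): [4, 5, 8, 10, 11]
Compute completion times sequentially:
  Job 1: processing = 4, completes at 4
  Job 2: processing = 5, completes at 9
  Job 3: processing = 8, completes at 17
  Job 4: processing = 10, completes at 27
  Job 5: processing = 11, completes at 38
Sum of completion times = 95
Average completion time = 95/5 = 19.0

19.0


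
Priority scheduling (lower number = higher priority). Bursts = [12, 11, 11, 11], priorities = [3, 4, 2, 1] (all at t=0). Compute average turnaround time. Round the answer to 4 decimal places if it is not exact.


Sort by priority (ascending = highest first):
Order: [(1, 11), (2, 11), (3, 12), (4, 11)]
Completion times:
  Priority 1, burst=11, C=11
  Priority 2, burst=11, C=22
  Priority 3, burst=12, C=34
  Priority 4, burst=11, C=45
Average turnaround = 112/4 = 28.0

28.0


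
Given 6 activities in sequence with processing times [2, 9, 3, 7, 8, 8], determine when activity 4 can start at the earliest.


Activity 4 starts after activities 1 through 3 complete.
Predecessor durations: [2, 9, 3]
ES = 2 + 9 + 3 = 14

14


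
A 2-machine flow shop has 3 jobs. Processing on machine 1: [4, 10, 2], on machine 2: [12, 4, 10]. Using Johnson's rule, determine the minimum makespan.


Apply Johnson's rule:
  Group 1 (a <= b): [(3, 2, 10), (1, 4, 12)]
  Group 2 (a > b): [(2, 10, 4)]
Optimal job order: [3, 1, 2]
Schedule:
  Job 3: M1 done at 2, M2 done at 12
  Job 1: M1 done at 6, M2 done at 24
  Job 2: M1 done at 16, M2 done at 28
Makespan = 28

28


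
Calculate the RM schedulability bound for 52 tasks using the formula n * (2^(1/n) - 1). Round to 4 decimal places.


Compute 2^(1/52) = 1.0134189907
Subtract 1: 1.0134189907 - 1 = 0.0134189907
Multiply by n: 52 * 0.0134189907 = 0.6977875164
Round to 4 dp: 0.6978

0.6978


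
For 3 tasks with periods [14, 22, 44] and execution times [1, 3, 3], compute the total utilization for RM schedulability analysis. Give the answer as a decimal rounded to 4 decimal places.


Compute individual utilizations (exact fractions):
  Task 1: C/T = 1/14 (approx. 0.0714)
  Task 2: C/T = 3/22 (approx. 0.1364)
  Task 3: C/T = 3/44 (approx. 0.0682)
Total utilization U = 1/14 + 3/22 + 3/44 = 85/308
Rounded to 4 decimal places: U = 0.2760
RM (Liu & Layland) bound for 3 tasks = 0.779763; compare with U = 85/308 (approx. 0.275974)
U <= bound, so schedulable by RM sufficient condition.

0.2760


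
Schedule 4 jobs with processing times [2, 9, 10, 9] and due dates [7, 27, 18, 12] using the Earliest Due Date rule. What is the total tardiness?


Sort by due date (EDD order): [(2, 7), (9, 12), (10, 18), (9, 27)]
Compute completion times and tardiness:
  Job 1: p=2, d=7, C=2, tardiness=max(0,2-7)=0
  Job 2: p=9, d=12, C=11, tardiness=max(0,11-12)=0
  Job 3: p=10, d=18, C=21, tardiness=max(0,21-18)=3
  Job 4: p=9, d=27, C=30, tardiness=max(0,30-27)=3
Total tardiness = 6

6


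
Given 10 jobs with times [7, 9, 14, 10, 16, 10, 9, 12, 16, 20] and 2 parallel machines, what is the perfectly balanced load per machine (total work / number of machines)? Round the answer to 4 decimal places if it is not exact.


Total processing time = 7 + 9 + 14 + 10 + 16 + 10 + 9 + 12 + 16 + 20 = 123
Number of machines = 2
Ideal balanced load = 123 / 2 = 61.5

61.5


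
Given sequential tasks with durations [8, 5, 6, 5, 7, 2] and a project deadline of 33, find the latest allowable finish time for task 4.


LF(activity 4) = deadline - sum of successor durations
Successors: activities 5 through 6 with durations [7, 2]
Sum of successor durations = 9
LF = 33 - 9 = 24

24


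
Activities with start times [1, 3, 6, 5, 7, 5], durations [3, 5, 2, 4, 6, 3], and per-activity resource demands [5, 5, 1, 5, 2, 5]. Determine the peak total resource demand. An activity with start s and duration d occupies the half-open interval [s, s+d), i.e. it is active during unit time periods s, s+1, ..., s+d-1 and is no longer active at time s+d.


Each activity i is active on [start_i, start_i + duration_i).
Compute total resource usage per time slot:
  t=0: active resources = [], total = 0
  t=1: active resources = [5], total = 5
  t=2: active resources = [5], total = 5
  t=3: active resources = [5, 5], total = 10
  t=4: active resources = [5], total = 5
  t=5: active resources = [5, 5, 5], total = 15
  t=6: active resources = [5, 1, 5, 5], total = 16
  t=7: active resources = [5, 1, 5, 2, 5], total = 18
  t=8: active resources = [5, 2], total = 7
  t=9: active resources = [2], total = 2
  t=10: active resources = [2], total = 2
  t=11: active resources = [2], total = 2
  t=12: active resources = [2], total = 2
Peak resource demand = 18

18


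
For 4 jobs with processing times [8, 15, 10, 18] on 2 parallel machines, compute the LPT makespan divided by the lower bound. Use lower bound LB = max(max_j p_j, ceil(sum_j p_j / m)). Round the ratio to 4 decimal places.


LPT order: [18, 15, 10, 8]
Machine loads after assignment: [26, 25]
LPT makespan = 26
Lower bound = max(max_job, ceil(total/2)) = max(18, 26) = 26
Ratio = 26 / 26 = 1.0

1.0


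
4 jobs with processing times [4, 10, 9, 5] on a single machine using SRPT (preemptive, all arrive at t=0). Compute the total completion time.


Since all jobs arrive at t=0, SRPT equals SPT ordering.
SPT order: [4, 5, 9, 10]
Completion times:
  Job 1: p=4, C=4
  Job 2: p=5, C=9
  Job 3: p=9, C=18
  Job 4: p=10, C=28
Total completion time = 4 + 9 + 18 + 28 = 59

59


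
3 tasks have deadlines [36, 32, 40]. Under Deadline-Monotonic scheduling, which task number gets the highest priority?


Sort tasks by relative deadline (ascending):
  Task 2: deadline = 32
  Task 1: deadline = 36
  Task 3: deadline = 40
Priority order (highest first): [2, 1, 3]
Highest priority task = 2

2


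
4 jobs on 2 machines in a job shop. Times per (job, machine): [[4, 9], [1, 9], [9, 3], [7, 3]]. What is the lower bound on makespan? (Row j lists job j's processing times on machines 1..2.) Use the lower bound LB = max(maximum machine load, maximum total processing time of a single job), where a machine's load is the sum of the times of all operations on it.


Machine loads:
  Machine 1: 4 + 1 + 9 + 7 = 21
  Machine 2: 9 + 9 + 3 + 3 = 24
Max machine load = 24
Job totals:
  Job 1: 13
  Job 2: 10
  Job 3: 12
  Job 4: 10
Max job total = 13
Lower bound = max(24, 13) = 24

24


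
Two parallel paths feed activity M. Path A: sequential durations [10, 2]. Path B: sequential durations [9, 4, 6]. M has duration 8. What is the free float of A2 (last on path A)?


ES(A2) = sum of predecessors on chain A = 10
EF(A2) = ES + duration = 10 + 2 = 12
Successor of A2 is M. ES(M) = max(sum(A), sum(B)) = max(12, 19) = 19
Free float = ES(successor) - EF(current) = 19 - 12 = 7

7


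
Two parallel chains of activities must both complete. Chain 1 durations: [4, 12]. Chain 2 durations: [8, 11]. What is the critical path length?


Path A total = 4 + 12 = 16
Path B total = 8 + 11 = 19
Critical path = longest path = max(16, 19) = 19

19


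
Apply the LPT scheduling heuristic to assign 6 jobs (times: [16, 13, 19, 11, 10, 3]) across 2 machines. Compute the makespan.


Sort jobs in decreasing order (LPT): [19, 16, 13, 11, 10, 3]
Assign each job to the least loaded machine:
  Machine 1: jobs [19, 11, 3], load = 33
  Machine 2: jobs [16, 13, 10], load = 39
Makespan = max load = 39

39


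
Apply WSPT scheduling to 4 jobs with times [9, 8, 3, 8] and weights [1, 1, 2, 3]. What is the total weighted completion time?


Compute p/w ratios and sort ascending (WSPT): [(3, 2), (8, 3), (8, 1), (9, 1)]
Compute weighted completion times:
  Job (p=3,w=2): C=3, w*C=2*3=6
  Job (p=8,w=3): C=11, w*C=3*11=33
  Job (p=8,w=1): C=19, w*C=1*19=19
  Job (p=9,w=1): C=28, w*C=1*28=28
Total weighted completion time = 86

86


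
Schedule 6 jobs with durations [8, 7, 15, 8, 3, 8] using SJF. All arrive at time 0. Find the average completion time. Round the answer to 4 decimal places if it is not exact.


SJF order (ascending): [3, 7, 8, 8, 8, 15]
Completion times:
  Job 1: burst=3, C=3
  Job 2: burst=7, C=10
  Job 3: burst=8, C=18
  Job 4: burst=8, C=26
  Job 5: burst=8, C=34
  Job 6: burst=15, C=49
Average completion = 140/6 = 23.3333

23.3333


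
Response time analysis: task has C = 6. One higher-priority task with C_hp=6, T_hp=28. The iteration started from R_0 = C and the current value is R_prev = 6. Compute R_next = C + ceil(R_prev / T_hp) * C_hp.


R_next = C + ceil(R_prev / T_hp) * C_hp
ceil(6 / 28) = ceil(0.2143) = 1
Interference = 1 * 6 = 6
R_next = 6 + 6 = 12

12


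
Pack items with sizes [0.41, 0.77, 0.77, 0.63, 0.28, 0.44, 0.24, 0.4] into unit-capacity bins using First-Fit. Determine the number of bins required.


Place items sequentially using First-Fit:
  Item 0.41 -> new Bin 1
  Item 0.77 -> new Bin 2
  Item 0.77 -> new Bin 3
  Item 0.63 -> new Bin 4
  Item 0.28 -> Bin 1 (now 0.69)
  Item 0.44 -> new Bin 5
  Item 0.24 -> Bin 1 (now 0.93)
  Item 0.4 -> Bin 5 (now 0.84)
Total bins used = 5

5


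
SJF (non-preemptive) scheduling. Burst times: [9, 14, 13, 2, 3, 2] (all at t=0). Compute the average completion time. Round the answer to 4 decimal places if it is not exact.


SJF order (ascending): [2, 2, 3, 9, 13, 14]
Completion times:
  Job 1: burst=2, C=2
  Job 2: burst=2, C=4
  Job 3: burst=3, C=7
  Job 4: burst=9, C=16
  Job 5: burst=13, C=29
  Job 6: burst=14, C=43
Average completion = 101/6 = 16.8333

16.8333


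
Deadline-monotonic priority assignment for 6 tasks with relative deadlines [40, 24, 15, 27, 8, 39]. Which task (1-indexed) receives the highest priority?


Sort tasks by relative deadline (ascending):
  Task 5: deadline = 8
  Task 3: deadline = 15
  Task 2: deadline = 24
  Task 4: deadline = 27
  Task 6: deadline = 39
  Task 1: deadline = 40
Priority order (highest first): [5, 3, 2, 4, 6, 1]
Highest priority task = 5

5


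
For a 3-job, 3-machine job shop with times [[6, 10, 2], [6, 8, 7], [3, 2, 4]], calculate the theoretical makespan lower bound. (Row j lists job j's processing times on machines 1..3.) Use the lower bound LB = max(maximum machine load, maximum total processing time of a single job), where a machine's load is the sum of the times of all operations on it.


Machine loads:
  Machine 1: 6 + 6 + 3 = 15
  Machine 2: 10 + 8 + 2 = 20
  Machine 3: 2 + 7 + 4 = 13
Max machine load = 20
Job totals:
  Job 1: 18
  Job 2: 21
  Job 3: 9
Max job total = 21
Lower bound = max(20, 21) = 21

21


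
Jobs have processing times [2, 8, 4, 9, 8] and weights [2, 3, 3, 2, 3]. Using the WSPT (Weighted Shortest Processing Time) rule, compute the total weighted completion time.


Compute p/w ratios and sort ascending (WSPT): [(2, 2), (4, 3), (8, 3), (8, 3), (9, 2)]
Compute weighted completion times:
  Job (p=2,w=2): C=2, w*C=2*2=4
  Job (p=4,w=3): C=6, w*C=3*6=18
  Job (p=8,w=3): C=14, w*C=3*14=42
  Job (p=8,w=3): C=22, w*C=3*22=66
  Job (p=9,w=2): C=31, w*C=2*31=62
Total weighted completion time = 192

192


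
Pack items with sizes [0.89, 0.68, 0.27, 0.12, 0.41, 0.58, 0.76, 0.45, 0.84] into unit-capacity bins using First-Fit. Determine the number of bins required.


Place items sequentially using First-Fit:
  Item 0.89 -> new Bin 1
  Item 0.68 -> new Bin 2
  Item 0.27 -> Bin 2 (now 0.95)
  Item 0.12 -> new Bin 3
  Item 0.41 -> Bin 3 (now 0.53)
  Item 0.58 -> new Bin 4
  Item 0.76 -> new Bin 5
  Item 0.45 -> Bin 3 (now 0.98)
  Item 0.84 -> new Bin 6
Total bins used = 6

6


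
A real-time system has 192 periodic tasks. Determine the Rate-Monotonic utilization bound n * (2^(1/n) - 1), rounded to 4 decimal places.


Compute 2^(1/192) = 1.0036166660
Subtract 1: 1.0036166660 - 1 = 0.0036166660
Multiply by n: 192 * 0.0036166660 = 0.6943998720
Round to 4 dp: 0.6944

0.6944


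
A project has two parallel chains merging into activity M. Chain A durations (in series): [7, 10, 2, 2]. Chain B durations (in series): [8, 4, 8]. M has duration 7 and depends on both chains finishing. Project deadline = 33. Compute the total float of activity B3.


Forward pass: ES(B3) = sum of predecessors on chain B = 12
EF = ES + duration = 12 + 8 = 20
Backward pass: LF(M) = deadline = 33; LS(M) = 33 - 7 = 26
LF(B3) = LS(M) - sum(successors on chain B) = 26 - 0 = 26
LS = LF - duration = 26 - 8 = 18
Total float = LS - ES = 18 - 12 = 6

6


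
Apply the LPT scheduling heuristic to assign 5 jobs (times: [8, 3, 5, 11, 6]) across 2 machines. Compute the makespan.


Sort jobs in decreasing order (LPT): [11, 8, 6, 5, 3]
Assign each job to the least loaded machine:
  Machine 1: jobs [11, 5], load = 16
  Machine 2: jobs [8, 6, 3], load = 17
Makespan = max load = 17

17


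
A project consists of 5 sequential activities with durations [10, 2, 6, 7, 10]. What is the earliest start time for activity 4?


Activity 4 starts after activities 1 through 3 complete.
Predecessor durations: [10, 2, 6]
ES = 10 + 2 + 6 = 18

18


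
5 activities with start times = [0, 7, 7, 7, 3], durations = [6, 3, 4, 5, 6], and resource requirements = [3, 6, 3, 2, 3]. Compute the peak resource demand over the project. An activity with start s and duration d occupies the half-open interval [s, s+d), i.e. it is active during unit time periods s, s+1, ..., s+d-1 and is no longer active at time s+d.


Each activity i is active on [start_i, start_i + duration_i).
Compute total resource usage per time slot:
  t=0: active resources = [3], total = 3
  t=1: active resources = [3], total = 3
  t=2: active resources = [3], total = 3
  t=3: active resources = [3, 3], total = 6
  t=4: active resources = [3, 3], total = 6
  t=5: active resources = [3, 3], total = 6
  t=6: active resources = [3], total = 3
  t=7: active resources = [6, 3, 2, 3], total = 14
  t=8: active resources = [6, 3, 2, 3], total = 14
  t=9: active resources = [6, 3, 2], total = 11
  t=10: active resources = [3, 2], total = 5
  t=11: active resources = [2], total = 2
Peak resource demand = 14

14


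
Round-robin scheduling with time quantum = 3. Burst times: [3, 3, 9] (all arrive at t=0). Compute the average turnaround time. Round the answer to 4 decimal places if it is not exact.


Time quantum = 3
Execution trace:
  J1 runs 3 units, time = 3
  J2 runs 3 units, time = 6
  J3 runs 3 units, time = 9
  J3 runs 3 units, time = 12
  J3 runs 3 units, time = 15
Finish times: [3, 6, 15]
Average turnaround = 24/3 = 8.0

8.0


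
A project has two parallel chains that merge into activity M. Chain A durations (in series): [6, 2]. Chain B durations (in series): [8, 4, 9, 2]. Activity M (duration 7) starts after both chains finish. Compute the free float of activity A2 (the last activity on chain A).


ES(A2) = sum of predecessors on chain A = 6
EF(A2) = ES + duration = 6 + 2 = 8
Successor of A2 is M. ES(M) = max(sum(A), sum(B)) = max(8, 23) = 23
Free float = ES(successor) - EF(current) = 23 - 8 = 15

15


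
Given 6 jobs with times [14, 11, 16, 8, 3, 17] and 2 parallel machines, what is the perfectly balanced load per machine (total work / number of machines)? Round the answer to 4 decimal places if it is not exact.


Total processing time = 14 + 11 + 16 + 8 + 3 + 17 = 69
Number of machines = 2
Ideal balanced load = 69 / 2 = 34.5

34.5


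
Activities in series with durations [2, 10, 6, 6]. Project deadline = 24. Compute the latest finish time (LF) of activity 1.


LF(activity 1) = deadline - sum of successor durations
Successors: activities 2 through 4 with durations [10, 6, 6]
Sum of successor durations = 22
LF = 24 - 22 = 2

2


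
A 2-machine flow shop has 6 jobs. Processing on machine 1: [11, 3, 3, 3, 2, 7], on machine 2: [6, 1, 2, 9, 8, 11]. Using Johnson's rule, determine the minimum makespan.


Apply Johnson's rule:
  Group 1 (a <= b): [(5, 2, 8), (4, 3, 9), (6, 7, 11)]
  Group 2 (a > b): [(1, 11, 6), (3, 3, 2), (2, 3, 1)]
Optimal job order: [5, 4, 6, 1, 3, 2]
Schedule:
  Job 5: M1 done at 2, M2 done at 10
  Job 4: M1 done at 5, M2 done at 19
  Job 6: M1 done at 12, M2 done at 30
  Job 1: M1 done at 23, M2 done at 36
  Job 3: M1 done at 26, M2 done at 38
  Job 2: M1 done at 29, M2 done at 39
Makespan = 39

39


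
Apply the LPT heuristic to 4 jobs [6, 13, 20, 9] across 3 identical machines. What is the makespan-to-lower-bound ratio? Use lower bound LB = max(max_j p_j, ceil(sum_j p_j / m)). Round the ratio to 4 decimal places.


LPT order: [20, 13, 9, 6]
Machine loads after assignment: [20, 13, 15]
LPT makespan = 20
Lower bound = max(max_job, ceil(total/3)) = max(20, 16) = 20
Ratio = 20 / 20 = 1.0

1.0


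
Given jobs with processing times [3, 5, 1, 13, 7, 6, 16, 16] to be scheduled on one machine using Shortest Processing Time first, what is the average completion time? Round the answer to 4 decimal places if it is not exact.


Sort jobs by processing time (SPT order): [1, 3, 5, 6, 7, 13, 16, 16]
Compute completion times sequentially:
  Job 1: processing = 1, completes at 1
  Job 2: processing = 3, completes at 4
  Job 3: processing = 5, completes at 9
  Job 4: processing = 6, completes at 15
  Job 5: processing = 7, completes at 22
  Job 6: processing = 13, completes at 35
  Job 7: processing = 16, completes at 51
  Job 8: processing = 16, completes at 67
Sum of completion times = 204
Average completion time = 204/8 = 25.5

25.5


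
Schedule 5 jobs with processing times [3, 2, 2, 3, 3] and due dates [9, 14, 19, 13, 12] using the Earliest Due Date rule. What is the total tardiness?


Sort by due date (EDD order): [(3, 9), (3, 12), (3, 13), (2, 14), (2, 19)]
Compute completion times and tardiness:
  Job 1: p=3, d=9, C=3, tardiness=max(0,3-9)=0
  Job 2: p=3, d=12, C=6, tardiness=max(0,6-12)=0
  Job 3: p=3, d=13, C=9, tardiness=max(0,9-13)=0
  Job 4: p=2, d=14, C=11, tardiness=max(0,11-14)=0
  Job 5: p=2, d=19, C=13, tardiness=max(0,13-19)=0
Total tardiness = 0

0


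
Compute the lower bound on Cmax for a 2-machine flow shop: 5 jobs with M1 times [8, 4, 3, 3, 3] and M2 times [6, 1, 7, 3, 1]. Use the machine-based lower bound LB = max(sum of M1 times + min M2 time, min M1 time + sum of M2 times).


LB1 = sum(M1 times) + min(M2 times) = 21 + 1 = 22
LB2 = min(M1 times) + sum(M2 times) = 3 + 18 = 21
Lower bound = max(LB1, LB2) = max(22, 21) = 22

22


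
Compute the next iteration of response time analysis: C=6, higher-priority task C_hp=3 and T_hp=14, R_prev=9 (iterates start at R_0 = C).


R_next = C + ceil(R_prev / T_hp) * C_hp
ceil(9 / 14) = ceil(0.6429) = 1
Interference = 1 * 3 = 3
R_next = 6 + 3 = 9
R_next = R_prev, so the iteration has converged (response time = 9).

9


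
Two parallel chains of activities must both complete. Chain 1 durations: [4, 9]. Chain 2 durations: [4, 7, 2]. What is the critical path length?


Path A total = 4 + 9 = 13
Path B total = 4 + 7 + 2 = 13
Critical path = longest path = max(13, 13) = 13

13


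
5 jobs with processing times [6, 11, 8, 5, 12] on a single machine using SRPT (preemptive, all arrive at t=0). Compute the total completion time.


Since all jobs arrive at t=0, SRPT equals SPT ordering.
SPT order: [5, 6, 8, 11, 12]
Completion times:
  Job 1: p=5, C=5
  Job 2: p=6, C=11
  Job 3: p=8, C=19
  Job 4: p=11, C=30
  Job 5: p=12, C=42
Total completion time = 5 + 11 + 19 + 30 + 42 = 107

107


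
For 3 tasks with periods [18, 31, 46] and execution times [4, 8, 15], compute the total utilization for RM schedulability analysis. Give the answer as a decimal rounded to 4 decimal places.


Compute individual utilizations (exact fractions):
  Task 1: C/T = 4/18 = 2/9 (approx. 0.2222)
  Task 2: C/T = 8/31 (approx. 0.2581)
  Task 3: C/T = 15/46 (approx. 0.3261)
Total utilization U = 2/9 + 8/31 + 15/46 = 10349/12834
Rounded to 4 decimal places: U = 0.8064
RM (Liu & Layland) bound for 3 tasks = 0.779763; compare with U = 10349/12834 (approx. 0.806374)
bound < U <= 1, so the RM sufficient condition is not met (inconclusive; an exact test such as response-time analysis is needed).

0.8064


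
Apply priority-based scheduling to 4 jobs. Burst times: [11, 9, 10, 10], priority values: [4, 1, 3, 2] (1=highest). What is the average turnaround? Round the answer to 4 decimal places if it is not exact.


Sort by priority (ascending = highest first):
Order: [(1, 9), (2, 10), (3, 10), (4, 11)]
Completion times:
  Priority 1, burst=9, C=9
  Priority 2, burst=10, C=19
  Priority 3, burst=10, C=29
  Priority 4, burst=11, C=40
Average turnaround = 97/4 = 24.25

24.25


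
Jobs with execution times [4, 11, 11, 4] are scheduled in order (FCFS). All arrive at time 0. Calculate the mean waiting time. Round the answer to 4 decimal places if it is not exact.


FCFS order (as given): [4, 11, 11, 4]
Waiting times:
  Job 1: wait = 0
  Job 2: wait = 4
  Job 3: wait = 15
  Job 4: wait = 26
Sum of waiting times = 45
Average waiting time = 45/4 = 11.25

11.25


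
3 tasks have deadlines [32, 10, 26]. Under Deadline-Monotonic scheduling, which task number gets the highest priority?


Sort tasks by relative deadline (ascending):
  Task 2: deadline = 10
  Task 3: deadline = 26
  Task 1: deadline = 32
Priority order (highest first): [2, 3, 1]
Highest priority task = 2

2


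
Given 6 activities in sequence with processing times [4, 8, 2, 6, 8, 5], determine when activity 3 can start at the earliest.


Activity 3 starts after activities 1 through 2 complete.
Predecessor durations: [4, 8]
ES = 4 + 8 = 12

12


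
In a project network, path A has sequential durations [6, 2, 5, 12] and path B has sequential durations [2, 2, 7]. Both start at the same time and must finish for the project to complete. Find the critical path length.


Path A total = 6 + 2 + 5 + 12 = 25
Path B total = 2 + 2 + 7 = 11
Critical path = longest path = max(25, 11) = 25

25


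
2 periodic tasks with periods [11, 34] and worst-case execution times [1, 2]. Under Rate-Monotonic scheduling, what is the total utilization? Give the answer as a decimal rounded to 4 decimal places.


Compute individual utilizations (exact fractions):
  Task 1: C/T = 1/11 (approx. 0.0909)
  Task 2: C/T = 2/34 = 1/17 (approx. 0.0588)
Total utilization U = 1/11 + 1/17 = 28/187
Rounded to 4 decimal places: U = 0.1497
RM (Liu & Layland) bound for 2 tasks = 0.828427; compare with U = 28/187 (approx. 0.149733)
U <= bound, so schedulable by RM sufficient condition.

0.1497


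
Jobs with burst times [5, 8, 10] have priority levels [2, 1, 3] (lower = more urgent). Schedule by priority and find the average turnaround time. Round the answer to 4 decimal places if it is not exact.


Sort by priority (ascending = highest first):
Order: [(1, 8), (2, 5), (3, 10)]
Completion times:
  Priority 1, burst=8, C=8
  Priority 2, burst=5, C=13
  Priority 3, burst=10, C=23
Average turnaround = 44/3 = 14.6667

14.6667


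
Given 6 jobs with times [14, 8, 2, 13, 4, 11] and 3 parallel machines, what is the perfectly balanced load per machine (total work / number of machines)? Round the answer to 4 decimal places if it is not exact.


Total processing time = 14 + 8 + 2 + 13 + 4 + 11 = 52
Number of machines = 3
Ideal balanced load = 52 / 3 = 17.3333

17.3333


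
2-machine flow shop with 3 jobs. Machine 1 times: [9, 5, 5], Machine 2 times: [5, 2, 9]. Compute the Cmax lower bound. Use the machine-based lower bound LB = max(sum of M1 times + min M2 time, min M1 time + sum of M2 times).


LB1 = sum(M1 times) + min(M2 times) = 19 + 2 = 21
LB2 = min(M1 times) + sum(M2 times) = 5 + 16 = 21
Lower bound = max(LB1, LB2) = max(21, 21) = 21

21


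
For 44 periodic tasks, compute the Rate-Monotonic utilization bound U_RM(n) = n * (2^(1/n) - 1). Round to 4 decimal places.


Compute 2^(1/44) = 1.0158780831
Subtract 1: 1.0158780831 - 1 = 0.0158780831
Multiply by n: 44 * 0.0158780831 = 0.6986356564
Round to 4 dp: 0.6986

0.6986


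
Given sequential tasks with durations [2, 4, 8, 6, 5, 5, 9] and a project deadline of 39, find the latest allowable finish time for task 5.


LF(activity 5) = deadline - sum of successor durations
Successors: activities 6 through 7 with durations [5, 9]
Sum of successor durations = 14
LF = 39 - 14 = 25

25


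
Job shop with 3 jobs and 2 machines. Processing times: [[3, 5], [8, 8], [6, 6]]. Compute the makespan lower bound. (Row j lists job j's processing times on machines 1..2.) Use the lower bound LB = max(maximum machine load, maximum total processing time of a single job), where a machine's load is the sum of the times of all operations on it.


Machine loads:
  Machine 1: 3 + 8 + 6 = 17
  Machine 2: 5 + 8 + 6 = 19
Max machine load = 19
Job totals:
  Job 1: 8
  Job 2: 16
  Job 3: 12
Max job total = 16
Lower bound = max(19, 16) = 19

19


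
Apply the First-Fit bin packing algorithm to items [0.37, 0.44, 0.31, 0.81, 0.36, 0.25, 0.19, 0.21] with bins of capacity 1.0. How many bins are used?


Place items sequentially using First-Fit:
  Item 0.37 -> new Bin 1
  Item 0.44 -> Bin 1 (now 0.81)
  Item 0.31 -> new Bin 2
  Item 0.81 -> new Bin 3
  Item 0.36 -> Bin 2 (now 0.67)
  Item 0.25 -> Bin 2 (now 0.92)
  Item 0.19 -> Bin 1 (now 1.0)
  Item 0.21 -> new Bin 4
Total bins used = 4

4


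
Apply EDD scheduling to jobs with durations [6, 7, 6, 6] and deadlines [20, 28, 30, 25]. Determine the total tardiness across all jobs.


Sort by due date (EDD order): [(6, 20), (6, 25), (7, 28), (6, 30)]
Compute completion times and tardiness:
  Job 1: p=6, d=20, C=6, tardiness=max(0,6-20)=0
  Job 2: p=6, d=25, C=12, tardiness=max(0,12-25)=0
  Job 3: p=7, d=28, C=19, tardiness=max(0,19-28)=0
  Job 4: p=6, d=30, C=25, tardiness=max(0,25-30)=0
Total tardiness = 0

0


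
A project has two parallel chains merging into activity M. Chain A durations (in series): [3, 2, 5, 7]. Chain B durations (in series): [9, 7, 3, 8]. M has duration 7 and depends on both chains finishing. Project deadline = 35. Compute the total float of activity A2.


Forward pass: ES(A2) = sum of predecessors on chain A = 3
EF = ES + duration = 3 + 2 = 5
Backward pass: LF(M) = deadline = 35; LS(M) = 35 - 7 = 28
LF(A2) = LS(M) - sum(successors on chain A) = 28 - 12 = 16
LS = LF - duration = 16 - 2 = 14
Total float = LS - ES = 14 - 3 = 11

11


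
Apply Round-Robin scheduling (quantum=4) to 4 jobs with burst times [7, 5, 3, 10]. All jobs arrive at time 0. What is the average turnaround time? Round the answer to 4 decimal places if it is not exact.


Time quantum = 4
Execution trace:
  J1 runs 4 units, time = 4
  J2 runs 4 units, time = 8
  J3 runs 3 units, time = 11
  J4 runs 4 units, time = 15
  J1 runs 3 units, time = 18
  J2 runs 1 units, time = 19
  J4 runs 4 units, time = 23
  J4 runs 2 units, time = 25
Finish times: [18, 19, 11, 25]
Average turnaround = 73/4 = 18.25

18.25


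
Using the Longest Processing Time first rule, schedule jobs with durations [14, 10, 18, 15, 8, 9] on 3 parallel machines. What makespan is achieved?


Sort jobs in decreasing order (LPT): [18, 15, 14, 10, 9, 8]
Assign each job to the least loaded machine:
  Machine 1: jobs [18, 8], load = 26
  Machine 2: jobs [15, 9], load = 24
  Machine 3: jobs [14, 10], load = 24
Makespan = max load = 26

26
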